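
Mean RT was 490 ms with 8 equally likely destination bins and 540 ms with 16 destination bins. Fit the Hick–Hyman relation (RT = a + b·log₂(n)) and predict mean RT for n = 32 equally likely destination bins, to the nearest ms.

590 ms

With log₂ n on the abscissa the relation is linear; from the two conditions:
  b = (540 − 490) / (log₂ 16 − log₂ 8) = 50 / (4 − 3) = 50 ms/bit
  a = 490 − 50 × 3 = 340 ms
Then RT(32) = 340 + 50 × log₂ 32 = 340 + 50 × 5 ≈ 590.000 ms.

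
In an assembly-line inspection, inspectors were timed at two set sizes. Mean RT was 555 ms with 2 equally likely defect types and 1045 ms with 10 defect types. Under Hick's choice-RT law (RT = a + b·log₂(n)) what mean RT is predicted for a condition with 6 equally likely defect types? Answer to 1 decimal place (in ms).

RT is linear in log₂ n, so two points fix the line:
  b = (1045 − 555) / (log₂ 10 − log₂ 2) = 490 / (3.3219 − 1) = 211.032 ms/bit
  a = 555 − 211.032 × 1 = 343.968 ms
Then RT(6) = 343.968 + 211.032 × log₂ 6 = 343.968 + 211.032 × 2.5850 ≈ 889.477 ms.

889.5 ms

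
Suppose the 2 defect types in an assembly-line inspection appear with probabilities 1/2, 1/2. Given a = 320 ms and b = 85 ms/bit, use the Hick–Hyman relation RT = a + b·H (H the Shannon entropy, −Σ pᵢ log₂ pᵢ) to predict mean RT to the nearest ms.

H = −Σ pᵢ log₂ pᵢ = 0.5·1 + 0.5·1 = 1.000 bits.
RT = 320 + 85 × 1.000 = 405.00 ms.

405 ms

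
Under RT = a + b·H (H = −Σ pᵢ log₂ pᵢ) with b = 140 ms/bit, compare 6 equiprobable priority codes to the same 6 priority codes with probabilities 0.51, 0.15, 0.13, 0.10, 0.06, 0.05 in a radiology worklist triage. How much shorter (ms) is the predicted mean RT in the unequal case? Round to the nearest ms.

71 ms

Equiprobable entropy H₀ = log₂ 6 = 2.5850 bits.
Skewed entropy H = −Σ pᵢ log₂ pᵢ = 2.0804 bits.
ΔRT = b·(H₀ − H) = 140 × 0.5045 = 70.63 ms.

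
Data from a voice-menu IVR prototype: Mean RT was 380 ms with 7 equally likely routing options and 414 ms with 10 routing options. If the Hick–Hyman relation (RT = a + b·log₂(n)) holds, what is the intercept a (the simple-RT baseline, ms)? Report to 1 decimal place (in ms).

b = (RT₂ − RT₁)/(log₂ n₂ − log₂ n₁) = (414 − 380)/(3.3219 − 2.8074) = 66.074 ms/bit.
Intercept: a = 380 − 66.074·log₂(7) = 194.506 ms.

194.5 ms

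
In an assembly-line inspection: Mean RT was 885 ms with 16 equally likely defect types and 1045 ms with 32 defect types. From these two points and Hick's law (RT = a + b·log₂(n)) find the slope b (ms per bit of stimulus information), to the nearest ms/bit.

160 ms/bit

Slope: b = (1045 − 885) / (log₂ 32 − log₂ 16) = 160/1.0000 = 160 ms/bit.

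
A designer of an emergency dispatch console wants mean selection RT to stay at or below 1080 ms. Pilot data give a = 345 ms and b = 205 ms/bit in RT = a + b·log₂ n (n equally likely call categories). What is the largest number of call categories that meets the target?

12

Information budget: (1080 − 345)/205 = 3.5854 bits, so n ≤ 2^3.5854 = 12.003 → at most 12.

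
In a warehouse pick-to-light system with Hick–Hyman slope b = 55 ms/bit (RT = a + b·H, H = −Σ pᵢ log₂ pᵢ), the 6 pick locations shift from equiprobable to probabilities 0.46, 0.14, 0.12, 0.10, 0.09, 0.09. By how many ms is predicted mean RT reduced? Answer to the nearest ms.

19 ms

The RT saving is b·ΔH. Equiprobable H₀ = log₂(6) = 2.5850 bits; with the given probabilities H = 2.2370 bits.
b·(H₀ − H) = 55 × (2.5850 − 2.2370) = 19.14 ms.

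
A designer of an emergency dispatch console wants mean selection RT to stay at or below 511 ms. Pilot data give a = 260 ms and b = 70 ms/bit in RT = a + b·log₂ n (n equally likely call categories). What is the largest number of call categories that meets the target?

Set 260 + 70·log₂ n ≤ 511 → log₂ n ≤ (511 − 260)/70 = 3.5857.
So n ≤ 2^3.5857 = 12.006; the largest integer n is 12.

12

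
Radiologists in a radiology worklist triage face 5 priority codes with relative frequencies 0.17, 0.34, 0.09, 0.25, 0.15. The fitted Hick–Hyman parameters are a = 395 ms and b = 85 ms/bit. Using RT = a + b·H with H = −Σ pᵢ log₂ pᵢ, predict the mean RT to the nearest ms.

H = 0.17·log₂(1/0.17) + 0.34·log₂(1/0.34) + 0.09·log₂(1/0.09) + 0.25·log₂(1/0.25) + 0.15·log₂(1/0.15) = 2.1870 bits.
RT = 395 + 85 × 2.1870 = 580.89 ms.

581 ms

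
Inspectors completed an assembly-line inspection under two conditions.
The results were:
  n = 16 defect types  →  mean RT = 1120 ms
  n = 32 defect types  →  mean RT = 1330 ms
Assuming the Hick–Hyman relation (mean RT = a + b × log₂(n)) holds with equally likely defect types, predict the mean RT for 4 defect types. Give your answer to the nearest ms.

700 ms

RT is linear in log₂ n, so two points fix the line:
  b = (1330 − 1120) / (log₂ 32 − log₂ 16) = 210 / (5 − 4) = 210 ms/bit
  a = 1120 − 210 × 4 = 280 ms
Then RT(4) = 280 + 210 × log₂ 4 = 280 + 210 × 2 ≈ 700.000 ms.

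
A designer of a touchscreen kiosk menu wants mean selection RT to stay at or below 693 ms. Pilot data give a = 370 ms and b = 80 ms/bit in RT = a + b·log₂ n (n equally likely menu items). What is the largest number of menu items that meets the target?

16

80·log₂ n ≤ 693 − 370 = 323, giving log₂ n ≤ 4.0375 and n ≤ 16.421. The largest whole number is 16.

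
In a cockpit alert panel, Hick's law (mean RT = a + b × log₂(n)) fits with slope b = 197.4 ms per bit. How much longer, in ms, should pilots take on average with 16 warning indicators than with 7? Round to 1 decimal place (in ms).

Only the slope matters, since a is common to both: ΔRT = b·log₂(n₂/n₁).
log₂(16) − log₂(7) = 4 − 2.8074 = 1.1926.
ΔRT = 197.4 × 1.1926 = 235.428 ms.

235.4 ms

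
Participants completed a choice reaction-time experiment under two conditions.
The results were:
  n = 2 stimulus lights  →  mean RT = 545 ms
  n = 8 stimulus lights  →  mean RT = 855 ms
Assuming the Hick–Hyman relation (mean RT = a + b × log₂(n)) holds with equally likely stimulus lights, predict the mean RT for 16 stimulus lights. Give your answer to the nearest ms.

Solve the two-equation system in a and b:
  b = (855 − 545) / (log₂ 8 − log₂ 2) = 310 / (3 − 1) = 155 ms/bit
  a = 545 − 155 × 1 = 390 ms
Then RT(16) = 390 + 155 × log₂ 16 = 390 + 155 × 4 ≈ 1010.000 ms.

1010 ms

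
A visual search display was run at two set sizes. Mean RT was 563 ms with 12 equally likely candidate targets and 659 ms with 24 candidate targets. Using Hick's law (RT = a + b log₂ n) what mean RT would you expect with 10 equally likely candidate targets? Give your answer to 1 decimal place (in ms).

Solve the two-equation system in a and b:
  b = (659 − 563) / (log₂ 24 − log₂ 12) = 96 / (4.5850 − 3.5850) = 96.000 ms/bit
  a = 563 − 96.000 × 3.5850 = 218.844 ms
Then RT(10) = 218.844 + 96.000 × log₂ 10 = 218.844 + 96.000 × 3.3219 ≈ 537.749 ms.

537.7 ms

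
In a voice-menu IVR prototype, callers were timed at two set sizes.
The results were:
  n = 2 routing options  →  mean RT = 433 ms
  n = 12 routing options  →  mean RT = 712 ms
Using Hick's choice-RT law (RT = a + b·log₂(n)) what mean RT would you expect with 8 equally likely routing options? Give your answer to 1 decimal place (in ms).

648.9 ms

RT is linear in log₂ n, so two points fix the line:
  b = (712 − 433) / (log₂ 12 − log₂ 2) = 279 / (3.5850 − 1) = 107.932 ms/bit
  a = 433 − 107.932 × 1 = 325.068 ms
Then RT(8) = 325.068 + 107.932 × log₂ 8 = 325.068 + 107.932 × 3 ≈ 648.864 ms.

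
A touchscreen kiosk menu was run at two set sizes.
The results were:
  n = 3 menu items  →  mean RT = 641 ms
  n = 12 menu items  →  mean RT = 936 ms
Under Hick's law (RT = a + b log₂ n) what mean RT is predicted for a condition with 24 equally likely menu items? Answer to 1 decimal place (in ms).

Solve the two-equation system in a and b:
  b = (936 − 641) / (log₂ 12 − log₂ 3) = 295 / (3.5850 − 1.5850) = 147.500 ms/bit
  a = 641 − 147.500 × 1.5850 = 407.218 ms
Then RT(24) = 407.218 + 147.500 × log₂ 24 = 407.218 + 147.500 × 4.5850 ≈ 1083.500 ms.

1083.5 ms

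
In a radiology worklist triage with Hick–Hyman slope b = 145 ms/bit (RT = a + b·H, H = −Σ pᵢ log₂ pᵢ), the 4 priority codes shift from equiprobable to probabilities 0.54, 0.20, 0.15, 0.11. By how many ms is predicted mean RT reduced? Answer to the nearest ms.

The RT saving is b·ΔH. Equiprobable H₀ = log₂(4) = 2.0000 bits; with the given probabilities H = 1.7053 bits.
b·(H₀ − H) = 145 × (2.0000 − 1.7053) = 42.74 ms.

43 ms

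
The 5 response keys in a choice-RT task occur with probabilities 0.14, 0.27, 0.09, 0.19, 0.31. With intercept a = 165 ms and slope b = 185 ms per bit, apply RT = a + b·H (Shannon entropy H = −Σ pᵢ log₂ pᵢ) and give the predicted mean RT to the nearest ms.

572 ms

H = 0.14·log₂(1/0.14) + 0.27·log₂(1/0.27) + 0.09·log₂(1/0.09) + 0.19·log₂(1/0.19) + 0.31·log₂(1/0.31) = 2.1988 bits.
RT = 165 + 185 × 2.1988 = 571.78 ms.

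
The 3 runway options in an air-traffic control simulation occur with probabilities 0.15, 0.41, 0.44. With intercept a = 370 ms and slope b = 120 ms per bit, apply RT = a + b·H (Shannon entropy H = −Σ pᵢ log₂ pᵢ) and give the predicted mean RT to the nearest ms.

Entropy contributions −pᵢ log₂ pᵢ: 0.4105, 0.5274, 0.5211; sum H = 1.4591 bits.
RT = a + bH = 370 + 120·1.4591 = 545.09 ms.

545 ms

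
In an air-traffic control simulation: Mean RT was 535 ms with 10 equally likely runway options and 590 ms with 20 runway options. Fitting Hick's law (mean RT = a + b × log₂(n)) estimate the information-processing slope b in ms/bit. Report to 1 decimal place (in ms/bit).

55.0 ms/bit

The slope on a log₂ axis is (590 − 535) / (4.3219 − 3.3219) = 55.000 ms/bit.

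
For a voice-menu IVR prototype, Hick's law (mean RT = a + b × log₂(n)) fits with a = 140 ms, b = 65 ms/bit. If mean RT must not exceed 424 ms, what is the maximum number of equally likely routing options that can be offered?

20

65·log₂ n ≤ 424 − 140 = 284, giving log₂ n ≤ 4.3692 and n ≤ 20.667. The largest whole number is 20.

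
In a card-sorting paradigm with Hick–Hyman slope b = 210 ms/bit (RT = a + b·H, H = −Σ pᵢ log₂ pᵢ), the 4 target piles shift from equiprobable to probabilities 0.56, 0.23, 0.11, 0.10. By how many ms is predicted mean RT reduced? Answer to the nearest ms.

The RT saving is b·ΔH. Equiprobable H₀ = log₂(4) = 2.0000 bits; with the given probabilities H = 1.6386 bits.
b·(H₀ − H) = 210 × (2.0000 − 1.6386) = 75.90 ms.

76 ms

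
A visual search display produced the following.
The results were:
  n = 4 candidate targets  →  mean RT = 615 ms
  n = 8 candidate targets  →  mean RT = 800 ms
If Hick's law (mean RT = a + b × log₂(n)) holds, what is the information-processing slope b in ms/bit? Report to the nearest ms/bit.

The slope on a log₂ axis is (800 − 615) / (3 − 2) = 185 ms/bit.

185 ms/bit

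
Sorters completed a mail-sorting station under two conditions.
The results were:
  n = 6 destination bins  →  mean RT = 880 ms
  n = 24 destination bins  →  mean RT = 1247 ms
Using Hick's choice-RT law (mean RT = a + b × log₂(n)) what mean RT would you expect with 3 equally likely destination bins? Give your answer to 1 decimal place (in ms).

696.5 ms

RT is linear in log₂ n, so two points fix the line:
  b = (1247 − 880) / (log₂ 24 − log₂ 6) = 367 / (4.5850 − 2.5850) = 183.500 ms/bit
  a = 880 − 183.500 × 2.5850 = 405.659 ms
Then RT(3) = 405.659 + 183.500 × log₂ 3 = 405.659 + 183.500 × 1.5850 ≈ 696.500 ms.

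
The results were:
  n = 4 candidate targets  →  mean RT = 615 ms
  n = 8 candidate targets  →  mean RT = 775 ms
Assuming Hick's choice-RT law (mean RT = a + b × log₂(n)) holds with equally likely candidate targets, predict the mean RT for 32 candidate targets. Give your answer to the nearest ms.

1095 ms

Fit slope and intercept:
  b = (775 − 615) / (log₂ 8 − log₂ 4) = 160 / (3 − 2) = 160 ms/bit
  a = 615 − 160 × 2 = 295 ms
Then RT(32) = 295 + 160 × log₂ 32 = 295 + 160 × 5 ≈ 1095.000 ms.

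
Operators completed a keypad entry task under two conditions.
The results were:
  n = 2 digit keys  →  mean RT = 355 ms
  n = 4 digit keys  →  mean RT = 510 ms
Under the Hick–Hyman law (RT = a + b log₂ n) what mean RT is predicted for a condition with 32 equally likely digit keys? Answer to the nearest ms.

Solve the two-equation system in a and b:
  b = (510 − 355) / (log₂ 4 − log₂ 2) = 155 / (2 − 1) = 155 ms/bit
  a = 355 − 155 × 1 = 200 ms
Then RT(32) = 200 + 155 × log₂ 32 = 200 + 155 × 5 ≈ 975.000 ms.

975 ms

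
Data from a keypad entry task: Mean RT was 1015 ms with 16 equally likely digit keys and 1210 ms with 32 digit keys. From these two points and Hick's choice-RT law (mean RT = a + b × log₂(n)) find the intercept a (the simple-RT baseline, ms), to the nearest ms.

235 ms

The slope on a log₂ axis is (1210 − 1015) / (5 − 4) = 195 ms/bit.
a = RT₁ − b·log₂ n₁ = 1015 − 195 × 4 = 235.000 ms.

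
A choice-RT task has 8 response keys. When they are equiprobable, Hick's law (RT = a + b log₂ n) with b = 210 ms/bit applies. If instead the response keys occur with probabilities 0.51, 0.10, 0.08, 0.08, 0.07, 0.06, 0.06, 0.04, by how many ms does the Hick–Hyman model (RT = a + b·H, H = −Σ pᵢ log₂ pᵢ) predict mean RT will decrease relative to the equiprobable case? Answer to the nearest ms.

136 ms

Equiprobable entropy H₀ = log₂ 8 = 3.0000 bits.
Skewed entropy H = −Σ pᵢ log₂ pᵢ = 2.3520 bits.
ΔRT = b·(H₀ − H) = 210 × 0.6480 = 136.08 ms.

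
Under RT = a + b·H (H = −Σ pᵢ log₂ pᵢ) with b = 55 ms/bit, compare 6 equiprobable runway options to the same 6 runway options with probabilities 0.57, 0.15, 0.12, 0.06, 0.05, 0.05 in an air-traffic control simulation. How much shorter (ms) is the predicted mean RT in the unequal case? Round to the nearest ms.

The RT saving is b·ΔH. Equiprobable H₀ = log₂(6) = 2.5850 bits; with the given probabilities H = 1.9156 bits.
b·(H₀ − H) = 55 × (2.5850 − 1.9156) = 36.82 ms.

37 ms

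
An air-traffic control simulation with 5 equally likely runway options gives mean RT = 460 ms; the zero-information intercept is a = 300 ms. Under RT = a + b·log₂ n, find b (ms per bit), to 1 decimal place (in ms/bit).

68.9 ms/bit

log₂(5) = 2.3219 bits.
b = (RT − a)/log₂ n = (460 − 300) / 2.3219 = 68.908 ms/bit.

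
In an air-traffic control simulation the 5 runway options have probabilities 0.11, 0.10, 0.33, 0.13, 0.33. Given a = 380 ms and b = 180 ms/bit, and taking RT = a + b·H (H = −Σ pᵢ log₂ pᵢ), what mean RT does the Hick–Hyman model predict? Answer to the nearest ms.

H = 0.11·log₂(1/0.11) + 0.10·log₂(1/0.10) + 0.33·log₂(1/0.33) + 0.13·log₂(1/0.13) + 0.33·log₂(1/0.33) = 2.1208 bits.
RT = 380 + 180 × 2.1208 = 761.74 ms.

762 ms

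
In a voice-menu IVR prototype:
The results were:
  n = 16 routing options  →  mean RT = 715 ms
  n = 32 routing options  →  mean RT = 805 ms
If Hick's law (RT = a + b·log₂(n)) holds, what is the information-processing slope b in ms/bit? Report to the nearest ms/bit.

90 ms/bit

b = (RT₂ − RT₁)/(log₂ n₂ − log₂ n₁) = (805 − 715)/(5 − 4) = 90 ms/bit.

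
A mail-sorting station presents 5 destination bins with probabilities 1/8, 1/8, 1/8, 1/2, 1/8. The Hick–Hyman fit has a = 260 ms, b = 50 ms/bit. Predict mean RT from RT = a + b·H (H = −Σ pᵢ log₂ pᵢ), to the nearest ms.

360 ms

Each term −pᵢ log₂ pᵢ: 0.125·3 + 0.125·3 + 0.125·3 + 0.5·1 + 0.125·3; summed, H = 2.000 bits.
Mean RT = a + bH = 260 + 50·2.000 = 360.00 ms.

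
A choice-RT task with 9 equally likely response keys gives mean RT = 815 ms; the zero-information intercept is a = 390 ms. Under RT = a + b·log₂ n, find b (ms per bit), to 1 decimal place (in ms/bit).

134.1 ms/bit

9 alternatives carry log₂ 9 = 3.1699 bits; the choice cost is 815 − 390 = 425 ms, so b = 425/3.1699 = 134.073 ms/bit.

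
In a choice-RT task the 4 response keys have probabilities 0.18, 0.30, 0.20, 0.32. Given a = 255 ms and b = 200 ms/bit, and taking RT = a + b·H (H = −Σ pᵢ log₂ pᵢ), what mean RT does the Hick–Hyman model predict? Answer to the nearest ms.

646 ms

H = 0.18·log₂(1/0.18) + 0.30·log₂(1/0.30) + 0.20·log₂(1/0.20) + 0.32·log₂(1/0.32) = 1.9568 bits.
RT = 255 + 200 × 1.9568 = 646.36 ms.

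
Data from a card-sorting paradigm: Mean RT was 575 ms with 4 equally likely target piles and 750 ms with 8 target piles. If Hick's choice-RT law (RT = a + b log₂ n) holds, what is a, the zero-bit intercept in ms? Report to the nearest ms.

225 ms

Slope: b = (750 − 575) / (log₂ 8 − log₂ 4) = 175/1.0000 = 175 ms/bit.
a = RT₁ − b·log₂ n₁ = 575 − 175 × 2 = 225.000 ms.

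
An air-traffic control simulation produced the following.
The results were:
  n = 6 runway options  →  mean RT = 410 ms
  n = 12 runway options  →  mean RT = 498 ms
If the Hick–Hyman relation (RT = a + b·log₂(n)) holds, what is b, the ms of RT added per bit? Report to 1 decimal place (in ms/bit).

b = (RT₂ − RT₁)/(log₂ n₂ − log₂ n₁) = (498 − 410)/(3.5850 − 2.5850) = 88.000 ms/bit.

88.0 ms/bit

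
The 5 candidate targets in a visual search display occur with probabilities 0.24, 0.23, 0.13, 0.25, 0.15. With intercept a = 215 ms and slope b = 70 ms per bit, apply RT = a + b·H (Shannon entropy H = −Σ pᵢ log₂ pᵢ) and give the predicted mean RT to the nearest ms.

H = 0.24·log₂(1/0.24) + 0.23·log₂(1/0.23) + 0.13·log₂(1/0.13) + 0.25·log₂(1/0.25) + 0.15·log₂(1/0.15) = 2.2750 bits.
RT = 215 + 70 × 2.2750 = 374.25 ms.

374 ms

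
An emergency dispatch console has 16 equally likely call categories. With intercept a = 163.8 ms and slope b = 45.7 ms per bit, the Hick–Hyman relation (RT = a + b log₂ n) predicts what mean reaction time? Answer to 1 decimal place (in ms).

346.6 ms

log₂(16) = 4 bits, so RT = 163.8 + 45.7 × 4 ≈ 346.600 ms.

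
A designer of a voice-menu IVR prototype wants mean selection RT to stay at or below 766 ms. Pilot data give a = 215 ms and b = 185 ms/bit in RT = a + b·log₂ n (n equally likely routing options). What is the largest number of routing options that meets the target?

7

Set 215 + 185·log₂ n ≤ 766 → log₂ n ≤ (766 − 215)/185 = 2.9784.
So n ≤ 2^2.9784 = 7.881; the largest integer n is 7.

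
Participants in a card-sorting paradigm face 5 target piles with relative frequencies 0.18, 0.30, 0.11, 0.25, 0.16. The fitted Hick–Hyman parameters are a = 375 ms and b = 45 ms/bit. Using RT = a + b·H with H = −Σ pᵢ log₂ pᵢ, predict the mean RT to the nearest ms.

H = 0.18·log₂(1/0.18) + 0.30·log₂(1/0.30) + 0.11·log₂(1/0.11) + 0.25·log₂(1/0.25) + 0.16·log₂(1/0.16) = 2.2397 bits.
RT = 375 + 45 × 2.2397 = 475.79 ms.

476 ms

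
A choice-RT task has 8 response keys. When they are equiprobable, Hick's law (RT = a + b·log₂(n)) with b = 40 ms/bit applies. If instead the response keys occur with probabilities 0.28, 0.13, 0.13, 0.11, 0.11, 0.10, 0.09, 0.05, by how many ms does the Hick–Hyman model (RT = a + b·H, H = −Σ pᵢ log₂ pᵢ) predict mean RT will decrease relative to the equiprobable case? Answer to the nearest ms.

6 ms

Equiprobable entropy H₀ = log₂ 8 = 3.0000 bits.
Skewed entropy H = −Σ pᵢ log₂ pᵢ = 2.8410 bits.
ΔRT = b·(H₀ − H) = 40 × 0.1590 = 6.36 ms.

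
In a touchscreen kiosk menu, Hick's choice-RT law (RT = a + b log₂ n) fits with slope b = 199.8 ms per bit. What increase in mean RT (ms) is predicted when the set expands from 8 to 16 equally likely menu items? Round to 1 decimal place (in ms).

199.8 ms

ΔRT = (a + b log₂ n₂) − (a + b log₂ n₁) = b·(log₂ n₂ − log₂ n₁).
log₂(16) − log₂(8) = log₂(16/8) = log₂(2) = 1.
ΔRT = 199.8 × 1.0000 = 199.800 ms.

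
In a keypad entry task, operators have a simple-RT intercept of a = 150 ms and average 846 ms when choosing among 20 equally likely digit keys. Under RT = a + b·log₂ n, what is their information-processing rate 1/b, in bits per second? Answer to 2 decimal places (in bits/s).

Choice component = 846 − 150 = 696 ms over log₂(20) = 4.3219 bits.
b = 696 / 4.3219 = 161.039 ms/bit, so 1/b = 6.210 bits/s.

6.21 bits/s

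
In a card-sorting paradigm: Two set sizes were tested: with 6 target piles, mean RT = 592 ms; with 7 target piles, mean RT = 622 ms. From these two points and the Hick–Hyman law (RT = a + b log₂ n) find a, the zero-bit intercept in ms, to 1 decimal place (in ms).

243.3 ms

b = (RT₂ − RT₁)/(log₂ n₂ − log₂ n₁) = (622 − 592)/(2.8074 − 2.5850) = 134.897 ms/bit.
Intercept: a = 592 − 134.897·log₂(6) = 243.297 ms.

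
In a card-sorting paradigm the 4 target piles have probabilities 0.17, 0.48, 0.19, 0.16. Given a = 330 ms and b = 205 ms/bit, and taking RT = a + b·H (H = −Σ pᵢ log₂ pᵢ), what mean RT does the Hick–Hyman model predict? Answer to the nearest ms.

H = 0.17·log₂(1/0.17) + 0.48·log₂(1/0.48) + 0.19·log₂(1/0.19) + 0.16·log₂(1/0.16) = 1.8211 bits.
RT = 330 + 205 × 1.8211 = 703.33 ms.

703 ms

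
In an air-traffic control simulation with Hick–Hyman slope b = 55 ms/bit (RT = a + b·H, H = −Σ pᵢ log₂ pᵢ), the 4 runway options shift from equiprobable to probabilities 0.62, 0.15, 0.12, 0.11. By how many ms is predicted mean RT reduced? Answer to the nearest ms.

Equiprobable entropy H₀ = log₂ 4 = 2.0000 bits.
Skewed entropy H = −Σ pᵢ log₂ pᵢ = 1.5555 bits.
ΔRT = b·(H₀ − H) = 55 × 0.4445 = 24.45 ms.

24 ms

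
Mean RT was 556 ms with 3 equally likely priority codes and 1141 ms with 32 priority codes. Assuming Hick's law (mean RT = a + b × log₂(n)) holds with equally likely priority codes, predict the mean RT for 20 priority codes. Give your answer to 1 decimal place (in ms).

Solve the two-equation system in a and b:
  b = (1141 − 556) / (log₂ 32 − log₂ 3) = 585 / (5 − 1.5850) = 171.301 ms/bit
  a = 556 − 171.301 × 1.5850 = 284.494 ms
Then RT(20) = 284.494 + 171.301 × log₂ 20 = 284.494 + 171.301 × 4.3219 ≈ 1024.845 ms.

1024.8 ms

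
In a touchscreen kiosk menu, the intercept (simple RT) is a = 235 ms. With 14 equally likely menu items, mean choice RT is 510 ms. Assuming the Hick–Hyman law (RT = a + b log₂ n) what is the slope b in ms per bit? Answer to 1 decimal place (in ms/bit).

72.2 ms/bit

14 alternatives carry log₂ 14 = 3.8074 bits; the choice cost is 510 − 235 = 275 ms, so b = 275/3.8074 = 72.229 ms/bit.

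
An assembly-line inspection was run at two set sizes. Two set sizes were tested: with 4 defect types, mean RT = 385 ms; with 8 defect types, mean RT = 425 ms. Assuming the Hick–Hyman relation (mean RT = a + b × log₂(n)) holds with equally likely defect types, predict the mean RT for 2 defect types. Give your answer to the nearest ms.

Solve the two-equation system in a and b:
  b = (425 − 385) / (log₂ 8 − log₂ 4) = 40 / (3 − 2) = 40 ms/bit
  a = 385 − 40 × 2 = 305 ms
Then RT(2) = 305 + 40 × log₂ 2 = 305 + 40 × 1 ≈ 345.000 ms.

345 ms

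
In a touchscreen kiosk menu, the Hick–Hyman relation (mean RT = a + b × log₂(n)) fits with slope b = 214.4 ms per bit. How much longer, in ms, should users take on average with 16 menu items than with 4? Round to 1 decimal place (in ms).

Only the slope matters, since a is common to both: ΔRT = b·log₂(n₂/n₁).
log₂(16) − log₂(4) = log₂(16/4) = log₂(4) = 2.
ΔRT = 214.4 × 2.0000 = 428.800 ms.

428.8 ms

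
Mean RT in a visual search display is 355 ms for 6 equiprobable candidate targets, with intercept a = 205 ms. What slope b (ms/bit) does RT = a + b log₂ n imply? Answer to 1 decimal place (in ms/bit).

log₂(6) = 2.5850 bits.
b = (RT − a)/log₂ n = (355 − 205) / 2.5850 = 58.028 ms/bit.

58.0 ms/bit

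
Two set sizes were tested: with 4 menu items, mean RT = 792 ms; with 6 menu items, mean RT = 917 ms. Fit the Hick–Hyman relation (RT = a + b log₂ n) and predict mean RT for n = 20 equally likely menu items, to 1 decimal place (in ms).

1288.2 ms

With log₂ n on the abscissa the relation is linear; from the two conditions:
  b = (917 − 792) / (log₂ 6 − log₂ 4) = 125 / (2.5850 − 2) = 213.689 ms/bit
  a = 792 − 213.689 × 2 = 364.622 ms
Then RT(20) = 364.622 + 213.689 × log₂ 20 = 364.622 + 213.689 × 4.3219 ≈ 1288.170 ms.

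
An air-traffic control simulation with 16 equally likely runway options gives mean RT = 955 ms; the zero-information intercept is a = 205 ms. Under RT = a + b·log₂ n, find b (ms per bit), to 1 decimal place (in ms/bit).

b = (955 − 205) / log₂(16) = 750 / 4 = 187.500 ms/bit.

187.5 ms/bit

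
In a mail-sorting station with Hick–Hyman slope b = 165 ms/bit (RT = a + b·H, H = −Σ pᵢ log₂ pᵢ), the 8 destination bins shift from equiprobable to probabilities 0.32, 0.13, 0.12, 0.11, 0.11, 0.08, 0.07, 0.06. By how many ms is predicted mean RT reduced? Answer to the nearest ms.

Equiprobable entropy H₀ = log₂ 8 = 3.0000 bits.
Skewed entropy H = −Σ pᵢ log₂ pᵢ = 2.7799 bits.
ΔRT = b·(H₀ − H) = 165 × 0.2201 = 36.31 ms.

36 ms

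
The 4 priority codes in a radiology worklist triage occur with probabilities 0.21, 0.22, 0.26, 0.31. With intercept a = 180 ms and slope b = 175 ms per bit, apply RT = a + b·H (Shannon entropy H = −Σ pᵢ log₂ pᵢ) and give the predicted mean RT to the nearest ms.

527 ms

Entropy contributions −pᵢ log₂ pᵢ: 0.4728, 0.4806, 0.5053, 0.5238; sum H = 1.9825 bits.
RT = a + bH = 180 + 175·1.9825 = 526.93 ms.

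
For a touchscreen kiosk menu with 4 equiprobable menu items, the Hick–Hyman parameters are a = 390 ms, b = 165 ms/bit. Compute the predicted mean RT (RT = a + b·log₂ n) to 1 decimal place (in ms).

720.0 ms

log₂(4) = 2 bits, so RT = 390 + 165 × 2 ≈ 720.000 ms.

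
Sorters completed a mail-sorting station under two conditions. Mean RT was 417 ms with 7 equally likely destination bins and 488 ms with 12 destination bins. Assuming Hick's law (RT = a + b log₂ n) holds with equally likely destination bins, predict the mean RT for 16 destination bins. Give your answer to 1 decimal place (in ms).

525.9 ms

RT is linear in log₂ n, so two points fix the line:
  b = (488 − 417) / (log₂ 12 − log₂ 7) = 71 / (3.5850 − 2.8074) = 91.306 ms/bit
  a = 417 − 91.306 × 2.8074 = 160.673 ms
Then RT(16) = 160.673 + 91.306 × log₂ 16 = 160.673 + 91.306 × 4 ≈ 525.895 ms.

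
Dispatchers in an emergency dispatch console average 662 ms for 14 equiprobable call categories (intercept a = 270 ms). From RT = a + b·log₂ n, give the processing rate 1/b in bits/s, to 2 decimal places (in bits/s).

Choice component = 662 − 270 = 392 ms over log₂(14) = 3.8074 bits.
b = 392 / 3.8074 = 102.959 ms/bit, so 1/b = 9.713 bits/s.

9.71 bits/s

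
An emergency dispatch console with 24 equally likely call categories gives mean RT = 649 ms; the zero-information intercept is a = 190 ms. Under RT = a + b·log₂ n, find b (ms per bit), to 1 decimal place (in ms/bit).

24 alternatives carry log₂ 24 = 4.5850 bits; the choice cost is 649 − 190 = 459 ms, so b = 459/4.5850 = 100.110 ms/bit.

100.1 ms/bit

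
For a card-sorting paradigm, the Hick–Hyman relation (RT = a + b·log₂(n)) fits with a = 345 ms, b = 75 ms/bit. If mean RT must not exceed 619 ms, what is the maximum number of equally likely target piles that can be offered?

12

Information budget: (619 − 345)/75 = 3.6533 bits, so n ≤ 2^3.6533 = 12.582 → at most 12.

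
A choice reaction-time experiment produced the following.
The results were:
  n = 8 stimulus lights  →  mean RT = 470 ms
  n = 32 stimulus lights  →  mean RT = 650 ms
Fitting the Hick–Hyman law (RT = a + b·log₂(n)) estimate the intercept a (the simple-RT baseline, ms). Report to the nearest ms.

200 ms

The slope on a log₂ axis is (650 − 470) / (5 − 3) = 90 ms/bit.
a = RT₁ − b·log₂ n₁ = 470 − 90 × 3 = 200.000 ms.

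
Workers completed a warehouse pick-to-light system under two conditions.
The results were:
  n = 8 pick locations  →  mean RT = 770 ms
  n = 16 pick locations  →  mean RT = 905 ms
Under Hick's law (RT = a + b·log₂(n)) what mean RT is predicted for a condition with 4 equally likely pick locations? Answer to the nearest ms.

With log₂ n on the abscissa the relation is linear; from the two conditions:
  b = (905 − 770) / (log₂ 16 − log₂ 8) = 135 / (4 − 3) = 135 ms/bit
  a = 770 − 135 × 3 = 365 ms
Then RT(4) = 365 + 135 × log₂ 4 = 365 + 135 × 2 ≈ 635.000 ms.

635 ms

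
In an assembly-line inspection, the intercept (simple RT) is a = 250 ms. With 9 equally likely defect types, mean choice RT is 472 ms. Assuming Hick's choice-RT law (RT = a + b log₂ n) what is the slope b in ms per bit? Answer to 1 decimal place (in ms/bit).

b = (472 − 250) / log₂(9) = 222 / 3.1699 = 70.033 ms/bit.

70.0 ms/bit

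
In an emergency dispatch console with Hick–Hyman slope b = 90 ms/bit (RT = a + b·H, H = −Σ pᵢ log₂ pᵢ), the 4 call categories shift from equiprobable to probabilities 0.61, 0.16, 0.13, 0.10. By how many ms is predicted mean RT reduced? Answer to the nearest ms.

The RT saving is b·ΔH. Equiprobable H₀ = log₂(4) = 2.0000 bits; with the given probabilities H = 1.5729 bits.
b·(H₀ − H) = 90 × (2.0000 − 1.5729) = 38.44 ms.

38 ms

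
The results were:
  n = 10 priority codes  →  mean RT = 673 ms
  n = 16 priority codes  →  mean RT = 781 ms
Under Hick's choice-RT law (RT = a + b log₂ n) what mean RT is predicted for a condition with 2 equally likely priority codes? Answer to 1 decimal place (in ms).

303.2 ms

Solve the two-equation system in a and b:
  b = (781 − 673) / (log₂ 16 − log₂ 10) = 108 / (4 − 3.3219) = 159.275 ms/bit
  a = 673 − 159.275 × 3.3219 = 143.899 ms
Then RT(2) = 143.899 + 159.275 × log₂ 2 = 143.899 + 159.275 × 1 ≈ 303.175 ms.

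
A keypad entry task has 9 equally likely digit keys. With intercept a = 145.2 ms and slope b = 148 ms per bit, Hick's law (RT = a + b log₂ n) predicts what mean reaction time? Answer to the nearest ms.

614 ms

log₂(9) = 3.1699 bits, so RT = 145.2 + 148 × 3.1699 ≈ 614.349 ms.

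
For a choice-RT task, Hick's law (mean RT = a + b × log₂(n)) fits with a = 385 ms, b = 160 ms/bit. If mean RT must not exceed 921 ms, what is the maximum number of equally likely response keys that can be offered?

Set 385 + 160·log₂ n ≤ 921 → log₂ n ≤ (921 − 385)/160 = 3.3500.
So n ≤ 2^3.3500 = 10.196; the largest integer n is 10.

10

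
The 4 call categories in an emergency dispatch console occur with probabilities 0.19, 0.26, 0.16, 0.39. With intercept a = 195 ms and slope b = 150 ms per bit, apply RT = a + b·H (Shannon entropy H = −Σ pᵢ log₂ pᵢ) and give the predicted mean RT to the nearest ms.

Entropy contributions −pᵢ log₂ pᵢ: 0.4552, 0.5053, 0.4230, 0.5298; sum H = 1.9133 bits.
RT = a + bH = 195 + 150·1.9133 = 482.00 ms.

482 ms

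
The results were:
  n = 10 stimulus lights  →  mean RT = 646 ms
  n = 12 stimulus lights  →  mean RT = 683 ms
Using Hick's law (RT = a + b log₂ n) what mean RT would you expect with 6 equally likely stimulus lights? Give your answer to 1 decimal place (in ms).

542.3 ms

With log₂ n on the abscissa the relation is linear; from the two conditions:
  b = (683 − 646) / (log₂ 12 − log₂ 10) = 37 / (3.5850 − 3.3219) = 140.666 ms/bit
  a = 646 − 140.666 × 3.3219 = 178.718 ms
Then RT(6) = 178.718 + 140.666 × log₂ 6 = 178.718 + 140.666 × 2.5850 ≈ 542.334 ms.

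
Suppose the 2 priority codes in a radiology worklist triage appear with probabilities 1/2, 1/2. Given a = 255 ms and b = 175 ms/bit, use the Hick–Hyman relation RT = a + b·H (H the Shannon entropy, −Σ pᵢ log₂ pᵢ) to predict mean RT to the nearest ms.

430 ms

Each term −pᵢ log₂ pᵢ: 0.5·1 + 0.5·1; summed, H = 1.000 bits.
Mean RT = a + bH = 255 + 175·1.000 = 430.00 ms.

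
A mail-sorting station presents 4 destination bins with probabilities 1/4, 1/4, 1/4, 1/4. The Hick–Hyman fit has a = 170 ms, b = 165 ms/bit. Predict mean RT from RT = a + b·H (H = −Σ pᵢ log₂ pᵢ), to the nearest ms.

500 ms

Each term −pᵢ log₂ pᵢ: 0.25·2 + 0.25·2 + 0.25·2 + 0.25·2; summed, H = 2.000 bits.
Mean RT = a + bH = 170 + 165·2.000 = 500.00 ms.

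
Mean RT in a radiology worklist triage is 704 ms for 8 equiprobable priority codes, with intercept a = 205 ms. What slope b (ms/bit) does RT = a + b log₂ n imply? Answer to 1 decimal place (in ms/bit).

166.3 ms/bit

b = (704 − 205) / log₂(8) = 499 / 3 = 166.333 ms/bit.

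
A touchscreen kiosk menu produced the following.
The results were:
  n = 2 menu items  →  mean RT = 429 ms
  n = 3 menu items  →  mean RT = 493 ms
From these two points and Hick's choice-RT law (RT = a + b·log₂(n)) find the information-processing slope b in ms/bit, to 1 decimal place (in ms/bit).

109.4 ms/bit

b = (RT₂ − RT₁)/(log₂ n₂ − log₂ n₁) = (493 − 429)/(1.5850 − 1) = 109.409 ms/bit.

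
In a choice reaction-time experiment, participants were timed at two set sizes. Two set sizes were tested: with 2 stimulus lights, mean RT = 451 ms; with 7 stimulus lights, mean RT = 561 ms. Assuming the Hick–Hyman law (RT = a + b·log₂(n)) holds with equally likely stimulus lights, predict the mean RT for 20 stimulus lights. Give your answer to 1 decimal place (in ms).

Fit slope and intercept:
  b = (561 − 451) / (log₂ 7 − log₂ 2) = 110 / (2.8074 − 1) = 60.862 ms/bit
  a = 451 − 60.862 × 1 = 390.138 ms
Then RT(20) = 390.138 + 60.862 × log₂ 20 = 390.138 + 60.862 × 4.3219 ≈ 653.181 ms.

653.2 ms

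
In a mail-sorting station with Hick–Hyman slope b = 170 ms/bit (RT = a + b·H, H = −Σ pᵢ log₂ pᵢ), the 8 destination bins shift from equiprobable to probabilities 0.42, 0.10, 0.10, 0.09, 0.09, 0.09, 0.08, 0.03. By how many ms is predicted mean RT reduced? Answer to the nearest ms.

73 ms

The RT saving is b·ΔH. Equiprobable H₀ = log₂(8) = 3.0000 bits; with the given probabilities H = 2.5713 bits.
b·(H₀ − H) = 170 × (3.0000 − 2.5713) = 72.88 ms.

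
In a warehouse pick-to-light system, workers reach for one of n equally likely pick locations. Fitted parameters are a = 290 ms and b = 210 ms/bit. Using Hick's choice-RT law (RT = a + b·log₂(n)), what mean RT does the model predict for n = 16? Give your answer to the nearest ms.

log₂(16) = 4 bits, so RT = 290 + 210 × 4 ≈ 1130.000 ms.

1130 ms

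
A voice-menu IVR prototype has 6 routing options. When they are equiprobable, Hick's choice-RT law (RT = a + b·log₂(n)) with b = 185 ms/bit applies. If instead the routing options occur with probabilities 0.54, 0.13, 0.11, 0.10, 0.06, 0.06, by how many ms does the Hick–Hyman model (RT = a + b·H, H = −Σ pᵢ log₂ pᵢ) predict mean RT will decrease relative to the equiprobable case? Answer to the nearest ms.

102 ms

Equiprobable entropy H₀ = log₂ 6 = 2.5850 bits.
Skewed entropy H = −Σ pᵢ log₂ pᵢ = 2.0322 bits.
ΔRT = b·(H₀ − H) = 185 × 0.5527 = 102.25 ms.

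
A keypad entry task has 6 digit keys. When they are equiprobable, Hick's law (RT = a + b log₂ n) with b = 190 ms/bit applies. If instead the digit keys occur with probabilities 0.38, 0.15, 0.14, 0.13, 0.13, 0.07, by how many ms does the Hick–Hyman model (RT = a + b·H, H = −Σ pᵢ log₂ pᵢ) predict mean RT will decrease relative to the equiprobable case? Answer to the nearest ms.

40 ms

The RT saving is b·ΔH. Equiprobable H₀ = log₂(6) = 2.5850 bits; with the given probabilities H = 2.3720 bits.
b·(H₀ − H) = 190 × (2.5850 − 2.3720) = 40.47 ms.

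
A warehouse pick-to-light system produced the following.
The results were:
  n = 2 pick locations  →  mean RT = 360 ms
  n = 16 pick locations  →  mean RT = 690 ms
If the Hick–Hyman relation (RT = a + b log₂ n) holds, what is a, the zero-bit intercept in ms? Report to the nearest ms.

Slope: b = (690 − 360) / (log₂ 16 − log₂ 2) = 330/3.0000 = 110 ms/bit.
a = RT₁ − b·log₂ n₁ = 360 − 110 × 1 = 250.000 ms.

250 ms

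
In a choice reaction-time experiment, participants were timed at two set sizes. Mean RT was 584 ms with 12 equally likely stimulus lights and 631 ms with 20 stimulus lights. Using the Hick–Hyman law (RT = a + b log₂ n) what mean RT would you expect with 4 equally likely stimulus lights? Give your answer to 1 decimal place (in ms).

482.9 ms

With log₂ n on the abscissa the relation is linear; from the two conditions:
  b = (631 − 584) / (log₂ 20 − log₂ 12) = 47 / (4.3219 − 3.5850) = 63.775 ms/bit
  a = 584 − 63.775 × 3.5850 = 355.369 ms
Then RT(4) = 355.369 + 63.775 × log₂ 4 = 355.369 + 63.775 × 2 ≈ 482.919 ms.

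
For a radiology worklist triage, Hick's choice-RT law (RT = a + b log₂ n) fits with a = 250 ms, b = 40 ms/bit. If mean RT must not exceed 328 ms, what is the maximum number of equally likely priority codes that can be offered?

Information budget: (328 − 250)/40 = 1.9500 bits, so n ≤ 2^1.9500 = 3.864 → at most 3.

3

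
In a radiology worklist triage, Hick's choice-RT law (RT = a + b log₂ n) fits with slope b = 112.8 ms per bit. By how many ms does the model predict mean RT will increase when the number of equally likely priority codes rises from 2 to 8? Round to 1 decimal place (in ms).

225.6 ms

Only the slope matters, since a is common to both: ΔRT = b·log₂(n₂/n₁).
log₂(8) − log₂(2) = log₂(8/2) = log₂(4) = 2.
ΔRT = 112.8 × 2.0000 = 225.600 ms.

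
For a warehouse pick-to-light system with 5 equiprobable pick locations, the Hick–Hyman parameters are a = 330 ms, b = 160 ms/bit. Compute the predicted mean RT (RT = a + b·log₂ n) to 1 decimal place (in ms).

701.5 ms

log₂(5) = 2.3219 bits, so RT = 330 + 160 × 2.3219 ≈ 701.508 ms.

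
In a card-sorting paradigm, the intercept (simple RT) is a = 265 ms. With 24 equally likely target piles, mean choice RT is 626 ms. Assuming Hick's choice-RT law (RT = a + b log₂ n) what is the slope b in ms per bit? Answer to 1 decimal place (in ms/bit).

78.7 ms/bit

24 alternatives carry log₂ 24 = 4.5850 bits; the choice cost is 626 − 265 = 361 ms, so b = 361/4.5850 = 78.736 ms/bit.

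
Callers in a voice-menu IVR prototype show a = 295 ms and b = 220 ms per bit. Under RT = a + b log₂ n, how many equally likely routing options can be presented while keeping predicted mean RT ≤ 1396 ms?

Information budget: (1396 − 295)/220 = 5.0045 bits, so n ≤ 2^5.0045 = 32.101 → at most 32.

32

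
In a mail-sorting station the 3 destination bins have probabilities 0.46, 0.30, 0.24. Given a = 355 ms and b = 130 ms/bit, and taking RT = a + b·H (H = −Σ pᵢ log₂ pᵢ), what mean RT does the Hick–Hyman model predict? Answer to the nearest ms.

554 ms

Entropy contributions −pᵢ log₂ pᵢ: 0.5153, 0.5211, 0.4941; sum H = 1.5306 bits.
RT = a + bH = 355 + 130·1.5306 = 553.97 ms.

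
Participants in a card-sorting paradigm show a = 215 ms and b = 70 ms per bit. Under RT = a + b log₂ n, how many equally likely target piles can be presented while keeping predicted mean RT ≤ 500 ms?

16

Information budget: (500 − 215)/70 = 4.0714 bits, so n ≤ 2^4.0714 = 16.812 → at most 16.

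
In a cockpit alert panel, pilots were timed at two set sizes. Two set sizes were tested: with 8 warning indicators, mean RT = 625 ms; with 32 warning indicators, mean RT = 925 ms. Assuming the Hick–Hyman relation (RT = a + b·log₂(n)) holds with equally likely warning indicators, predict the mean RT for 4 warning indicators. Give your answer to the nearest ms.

Solve the two-equation system in a and b:
  b = (925 − 625) / (log₂ 32 − log₂ 8) = 300 / (5 − 3) = 150 ms/bit
  a = 625 − 150 × 3 = 175 ms
Then RT(4) = 175 + 150 × log₂ 4 = 175 + 150 × 2 ≈ 475.000 ms.

475 ms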